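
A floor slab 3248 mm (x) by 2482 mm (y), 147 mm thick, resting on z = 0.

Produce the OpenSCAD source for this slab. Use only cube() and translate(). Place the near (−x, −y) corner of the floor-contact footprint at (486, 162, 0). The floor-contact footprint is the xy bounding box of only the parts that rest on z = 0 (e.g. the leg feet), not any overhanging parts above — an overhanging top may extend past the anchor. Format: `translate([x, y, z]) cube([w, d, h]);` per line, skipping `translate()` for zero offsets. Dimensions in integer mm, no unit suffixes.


translate([486, 162, 0]) cube([3248, 2482, 147]);


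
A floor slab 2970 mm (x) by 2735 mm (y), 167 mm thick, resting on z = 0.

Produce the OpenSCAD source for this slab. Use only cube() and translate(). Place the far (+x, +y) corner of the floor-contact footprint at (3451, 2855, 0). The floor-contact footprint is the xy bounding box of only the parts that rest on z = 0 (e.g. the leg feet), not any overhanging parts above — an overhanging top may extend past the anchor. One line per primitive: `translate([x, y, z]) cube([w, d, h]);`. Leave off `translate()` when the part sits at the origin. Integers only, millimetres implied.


translate([481, 120, 0]) cube([2970, 2735, 167]);


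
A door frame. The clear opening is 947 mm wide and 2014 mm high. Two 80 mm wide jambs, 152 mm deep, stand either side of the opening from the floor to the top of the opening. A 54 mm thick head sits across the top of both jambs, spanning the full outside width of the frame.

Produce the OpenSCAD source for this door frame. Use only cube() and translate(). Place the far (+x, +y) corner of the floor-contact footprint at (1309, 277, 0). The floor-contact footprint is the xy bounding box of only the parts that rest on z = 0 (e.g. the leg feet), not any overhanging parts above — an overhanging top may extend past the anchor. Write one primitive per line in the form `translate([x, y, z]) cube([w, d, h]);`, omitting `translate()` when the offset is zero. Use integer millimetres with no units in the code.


translate([202, 125, 0]) cube([80, 152, 2014]);
translate([1229, 125, 0]) cube([80, 152, 2014]);
translate([202, 125, 2014]) cube([1107, 152, 54]);


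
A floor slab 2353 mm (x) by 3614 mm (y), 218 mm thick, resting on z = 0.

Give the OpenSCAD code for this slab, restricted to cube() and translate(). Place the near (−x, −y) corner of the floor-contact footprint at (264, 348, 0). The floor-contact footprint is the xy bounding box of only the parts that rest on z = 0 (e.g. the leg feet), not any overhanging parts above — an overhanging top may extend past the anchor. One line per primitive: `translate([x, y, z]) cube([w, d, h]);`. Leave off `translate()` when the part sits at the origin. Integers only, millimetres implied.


translate([264, 348, 0]) cube([2353, 3614, 218]);


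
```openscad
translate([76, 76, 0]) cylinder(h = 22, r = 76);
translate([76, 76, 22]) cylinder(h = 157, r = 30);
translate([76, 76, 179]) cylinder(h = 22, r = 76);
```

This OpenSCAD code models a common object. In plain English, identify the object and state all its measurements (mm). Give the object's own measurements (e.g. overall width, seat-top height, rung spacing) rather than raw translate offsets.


A spool: two coaxial disc flanges of radius 76 mm and thickness 22 mm, joined by a core cylinder of radius 30 mm and height 157 mm. The lower flange rests on z = 0 and the three cylinders share a vertical axis.


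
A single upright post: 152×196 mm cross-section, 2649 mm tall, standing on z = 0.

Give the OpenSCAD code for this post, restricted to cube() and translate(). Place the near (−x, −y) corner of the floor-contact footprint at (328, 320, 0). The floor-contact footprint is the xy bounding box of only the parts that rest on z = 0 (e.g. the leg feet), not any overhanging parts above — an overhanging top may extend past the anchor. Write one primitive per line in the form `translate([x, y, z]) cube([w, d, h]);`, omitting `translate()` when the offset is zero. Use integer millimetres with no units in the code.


translate([328, 320, 0]) cube([152, 196, 2649]);


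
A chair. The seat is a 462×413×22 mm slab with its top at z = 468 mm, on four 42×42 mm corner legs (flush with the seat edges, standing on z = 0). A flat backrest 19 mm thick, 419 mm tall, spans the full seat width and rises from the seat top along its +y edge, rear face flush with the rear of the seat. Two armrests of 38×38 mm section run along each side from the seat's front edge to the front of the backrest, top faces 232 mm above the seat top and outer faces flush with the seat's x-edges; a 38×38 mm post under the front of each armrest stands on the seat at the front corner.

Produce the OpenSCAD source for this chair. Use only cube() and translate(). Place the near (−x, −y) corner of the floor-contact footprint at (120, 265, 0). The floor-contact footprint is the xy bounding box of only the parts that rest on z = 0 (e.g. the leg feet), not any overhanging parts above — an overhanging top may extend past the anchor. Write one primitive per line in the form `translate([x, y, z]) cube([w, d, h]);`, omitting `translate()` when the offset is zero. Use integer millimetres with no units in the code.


translate([120, 265, 446]) cube([462, 413, 22]);
translate([120, 265, 0]) cube([42, 42, 446]);
translate([540, 265, 0]) cube([42, 42, 446]);
translate([120, 636, 0]) cube([42, 42, 446]);
translate([540, 636, 0]) cube([42, 42, 446]);
translate([120, 659, 468]) cube([462, 19, 419]);
translate([120, 265, 662]) cube([38, 394, 38]);
translate([544, 265, 662]) cube([38, 394, 38]);
translate([120, 265, 468]) cube([38, 38, 194]);
translate([544, 265, 468]) cube([38, 38, 194]);


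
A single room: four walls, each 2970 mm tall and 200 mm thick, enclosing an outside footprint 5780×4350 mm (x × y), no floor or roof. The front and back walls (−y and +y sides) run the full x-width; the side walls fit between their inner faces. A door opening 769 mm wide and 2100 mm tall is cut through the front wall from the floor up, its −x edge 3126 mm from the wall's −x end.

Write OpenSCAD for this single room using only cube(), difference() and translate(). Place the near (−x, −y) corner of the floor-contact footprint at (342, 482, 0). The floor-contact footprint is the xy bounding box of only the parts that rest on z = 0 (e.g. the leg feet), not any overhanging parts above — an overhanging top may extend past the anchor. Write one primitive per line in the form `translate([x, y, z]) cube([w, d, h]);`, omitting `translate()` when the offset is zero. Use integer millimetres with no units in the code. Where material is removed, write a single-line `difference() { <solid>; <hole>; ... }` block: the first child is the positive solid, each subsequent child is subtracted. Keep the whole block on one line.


difference() { translate([342, 482, 0]) cube([5780, 200, 2970]); translate([3468, 482, 0]) cube([769, 200, 2100]); }
translate([342, 4632, 0]) cube([5780, 200, 2970]);
translate([342, 682, 0]) cube([200, 3950, 2970]);
translate([5922, 682, 0]) cube([200, 3950, 2970]);


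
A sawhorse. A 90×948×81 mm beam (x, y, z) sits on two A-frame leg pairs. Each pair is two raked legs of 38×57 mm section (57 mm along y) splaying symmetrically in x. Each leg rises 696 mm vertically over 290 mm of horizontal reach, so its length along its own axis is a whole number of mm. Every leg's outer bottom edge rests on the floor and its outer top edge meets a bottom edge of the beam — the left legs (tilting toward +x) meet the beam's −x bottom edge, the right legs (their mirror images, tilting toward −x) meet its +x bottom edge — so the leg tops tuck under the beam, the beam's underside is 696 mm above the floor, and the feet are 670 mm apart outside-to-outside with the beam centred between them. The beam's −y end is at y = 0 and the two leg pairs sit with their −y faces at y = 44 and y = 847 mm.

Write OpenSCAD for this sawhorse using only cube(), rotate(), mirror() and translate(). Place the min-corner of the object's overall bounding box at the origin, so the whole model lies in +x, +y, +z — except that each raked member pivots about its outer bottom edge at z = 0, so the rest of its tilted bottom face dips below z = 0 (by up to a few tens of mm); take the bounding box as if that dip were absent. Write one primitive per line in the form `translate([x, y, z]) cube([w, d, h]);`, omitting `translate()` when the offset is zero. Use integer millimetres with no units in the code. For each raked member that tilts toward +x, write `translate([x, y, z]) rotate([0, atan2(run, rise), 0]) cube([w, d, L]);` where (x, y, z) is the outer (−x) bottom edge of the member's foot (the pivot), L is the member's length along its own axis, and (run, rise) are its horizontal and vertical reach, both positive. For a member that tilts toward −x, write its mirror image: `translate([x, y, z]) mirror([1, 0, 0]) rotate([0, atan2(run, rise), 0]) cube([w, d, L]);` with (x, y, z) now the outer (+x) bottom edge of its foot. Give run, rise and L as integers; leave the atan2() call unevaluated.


translate([290, 0, 696]) cube([90, 948, 81]);
translate([0, 44, 0]) rotate([0, atan2(290, 696), 0]) cube([38, 57, 754]);
translate([670, 44, 0]) mirror([1, 0, 0]) rotate([0, atan2(290, 696), 0]) cube([38, 57, 754]);
translate([0, 847, 0]) rotate([0, atan2(290, 696), 0]) cube([38, 57, 754]);
translate([670, 847, 0]) mirror([1, 0, 0]) rotate([0, atan2(290, 696), 0]) cube([38, 57, 754]);


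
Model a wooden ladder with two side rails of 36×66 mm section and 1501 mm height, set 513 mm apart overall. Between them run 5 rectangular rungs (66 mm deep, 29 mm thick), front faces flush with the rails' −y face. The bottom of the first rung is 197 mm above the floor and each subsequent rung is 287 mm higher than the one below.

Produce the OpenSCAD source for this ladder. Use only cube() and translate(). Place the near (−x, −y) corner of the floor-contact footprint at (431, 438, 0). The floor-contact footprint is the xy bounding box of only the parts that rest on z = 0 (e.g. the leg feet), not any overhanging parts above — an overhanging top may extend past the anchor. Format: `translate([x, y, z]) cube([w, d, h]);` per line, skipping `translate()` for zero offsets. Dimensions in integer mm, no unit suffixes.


translate([431, 438, 0]) cube([36, 66, 1501]);
translate([908, 438, 0]) cube([36, 66, 1501]);
translate([467, 438, 197]) cube([441, 66, 29]);
translate([467, 438, 484]) cube([441, 66, 29]);
translate([467, 438, 771]) cube([441, 66, 29]);
translate([467, 438, 1058]) cube([441, 66, 29]);
translate([467, 438, 1345]) cube([441, 66, 29]);


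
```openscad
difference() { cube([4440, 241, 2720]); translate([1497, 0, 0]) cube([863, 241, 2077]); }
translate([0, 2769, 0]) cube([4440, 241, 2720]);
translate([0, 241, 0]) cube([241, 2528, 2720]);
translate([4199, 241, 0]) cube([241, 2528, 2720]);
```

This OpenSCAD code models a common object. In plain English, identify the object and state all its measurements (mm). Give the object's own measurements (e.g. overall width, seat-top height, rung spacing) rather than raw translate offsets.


A single room: four walls, each 2720 mm tall and 241 mm thick, enclosing an outside footprint 4440×3010 mm (x × y), no floor or roof. The front and back walls (−y and +y sides) run the full x-width; the side walls fit between their inner faces. A door opening 863 mm wide and 2077 mm tall is cut through the front wall from the floor up, its −x edge 1497 mm from the wall's −x end.


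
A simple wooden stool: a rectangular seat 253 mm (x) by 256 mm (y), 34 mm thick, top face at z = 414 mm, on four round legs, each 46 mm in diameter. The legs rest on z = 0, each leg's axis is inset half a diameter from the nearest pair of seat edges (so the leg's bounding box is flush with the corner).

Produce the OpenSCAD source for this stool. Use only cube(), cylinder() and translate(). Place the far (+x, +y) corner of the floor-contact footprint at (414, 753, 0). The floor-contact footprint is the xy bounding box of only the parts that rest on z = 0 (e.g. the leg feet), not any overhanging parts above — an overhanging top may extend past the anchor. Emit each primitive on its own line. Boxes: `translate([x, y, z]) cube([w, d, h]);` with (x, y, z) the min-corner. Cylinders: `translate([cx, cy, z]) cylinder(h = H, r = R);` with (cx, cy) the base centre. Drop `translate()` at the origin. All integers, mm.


translate([161, 497, 380]) cube([253, 256, 34]);
translate([184, 520, 0]) cylinder(h = 380, r = 23);
translate([391, 520, 0]) cylinder(h = 380, r = 23);
translate([184, 730, 0]) cylinder(h = 380, r = 23);
translate([391, 730, 0]) cylinder(h = 380, r = 23);


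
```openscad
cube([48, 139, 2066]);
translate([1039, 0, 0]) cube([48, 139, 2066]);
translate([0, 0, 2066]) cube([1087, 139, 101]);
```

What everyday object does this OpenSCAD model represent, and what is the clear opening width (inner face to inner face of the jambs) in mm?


A door frame. The clear opening width is 991 mm.

Two 2066 mm tall posts with a header on top — a door frame. The left jamb is 48 mm wide at x = 0; the right jamb starts at x = 1039. The clear opening is 1039 − 48 = 991 mm.


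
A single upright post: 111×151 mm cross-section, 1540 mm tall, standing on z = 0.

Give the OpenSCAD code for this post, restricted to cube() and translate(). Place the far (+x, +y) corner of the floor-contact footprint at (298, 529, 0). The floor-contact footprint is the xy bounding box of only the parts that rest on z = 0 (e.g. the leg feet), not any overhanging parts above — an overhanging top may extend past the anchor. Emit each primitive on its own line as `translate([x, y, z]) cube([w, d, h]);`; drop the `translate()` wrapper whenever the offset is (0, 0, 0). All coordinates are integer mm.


translate([187, 378, 0]) cube([111, 151, 1540]);


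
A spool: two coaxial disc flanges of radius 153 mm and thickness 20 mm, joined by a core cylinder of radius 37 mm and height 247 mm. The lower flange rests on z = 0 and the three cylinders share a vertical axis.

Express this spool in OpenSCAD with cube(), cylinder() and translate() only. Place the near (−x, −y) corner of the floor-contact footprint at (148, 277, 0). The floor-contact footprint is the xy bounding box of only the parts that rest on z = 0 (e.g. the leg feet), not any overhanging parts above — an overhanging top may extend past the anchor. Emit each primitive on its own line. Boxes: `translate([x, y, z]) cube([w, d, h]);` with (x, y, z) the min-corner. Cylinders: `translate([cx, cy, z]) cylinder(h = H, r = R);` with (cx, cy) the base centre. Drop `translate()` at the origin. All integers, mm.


translate([301, 430, 0]) cylinder(h = 20, r = 153);
translate([301, 430, 20]) cylinder(h = 247, r = 37);
translate([301, 430, 267]) cylinder(h = 20, r = 153);


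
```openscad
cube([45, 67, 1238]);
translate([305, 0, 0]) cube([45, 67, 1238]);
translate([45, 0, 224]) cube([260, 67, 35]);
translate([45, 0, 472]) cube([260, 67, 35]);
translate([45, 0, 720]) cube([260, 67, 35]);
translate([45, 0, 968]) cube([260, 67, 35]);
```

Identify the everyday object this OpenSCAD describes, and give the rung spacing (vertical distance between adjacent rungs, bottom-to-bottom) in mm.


A ladder. The rung spacing is 248 mm.

Two tall 45×67 posts with 4 short bars between them — a ladder. Adjacent rungs sit at z = 224 and z = 472, so the spacing is 472 − 224 = 248 mm.


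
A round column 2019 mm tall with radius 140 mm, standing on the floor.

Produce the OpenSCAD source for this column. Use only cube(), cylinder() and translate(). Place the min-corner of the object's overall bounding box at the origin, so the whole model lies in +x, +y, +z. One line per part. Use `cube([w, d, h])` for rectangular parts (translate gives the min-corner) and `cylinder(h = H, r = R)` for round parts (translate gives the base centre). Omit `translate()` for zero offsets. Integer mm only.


translate([140, 140, 0]) cylinder(h = 2019, r = 140);


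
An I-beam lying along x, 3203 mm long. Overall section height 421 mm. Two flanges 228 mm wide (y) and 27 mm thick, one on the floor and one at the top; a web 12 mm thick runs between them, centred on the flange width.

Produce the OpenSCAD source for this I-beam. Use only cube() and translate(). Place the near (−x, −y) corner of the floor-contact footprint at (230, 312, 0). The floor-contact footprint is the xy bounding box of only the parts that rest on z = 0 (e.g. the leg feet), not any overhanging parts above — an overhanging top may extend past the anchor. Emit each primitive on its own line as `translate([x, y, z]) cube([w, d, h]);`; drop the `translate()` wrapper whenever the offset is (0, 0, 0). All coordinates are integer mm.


translate([230, 312, 0]) cube([3203, 228, 27]);
translate([230, 420, 27]) cube([3203, 12, 367]);
translate([230, 312, 394]) cube([3203, 228, 27]);


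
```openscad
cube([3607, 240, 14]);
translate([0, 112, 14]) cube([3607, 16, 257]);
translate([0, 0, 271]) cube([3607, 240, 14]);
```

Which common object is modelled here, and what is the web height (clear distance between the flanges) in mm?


An I-beam. The web height is 257 mm.

Two wide flanges with a thin centred web — an I-beam. Overall 285 mm minus two 14 mm flanges gives a web of 285 − 2·14 = 257 mm.


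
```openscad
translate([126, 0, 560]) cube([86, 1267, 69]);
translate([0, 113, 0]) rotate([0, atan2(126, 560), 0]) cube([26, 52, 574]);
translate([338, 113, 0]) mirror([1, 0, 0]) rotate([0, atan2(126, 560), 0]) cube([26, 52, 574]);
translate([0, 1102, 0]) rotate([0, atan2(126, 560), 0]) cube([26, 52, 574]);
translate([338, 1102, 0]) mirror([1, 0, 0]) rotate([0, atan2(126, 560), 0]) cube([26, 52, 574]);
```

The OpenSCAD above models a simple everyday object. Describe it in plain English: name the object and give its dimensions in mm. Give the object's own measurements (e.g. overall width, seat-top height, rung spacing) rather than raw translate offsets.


A sawhorse. A 86×1267×69 mm beam (x, y, z) sits on two A-frame leg pairs. Each pair is two raked legs of 26×52 mm section (52 mm along y) splaying symmetrically in x. Each leg rises 560 mm vertically over 126 mm of horizontal reach and is 574 mm long along its own axis. Every leg's outer bottom edge rests on the floor and its outer top edge meets a bottom edge of the beam — the left legs (tilting toward +x) meet the beam's −x bottom edge, the right legs (their mirror images, tilting toward −x) meet its +x bottom edge — so the leg tops tuck under the beam, the beam's underside is 560 mm above the floor, and the feet are 338 mm apart outside-to-outside with the beam centred between them. The two leg pairs are set in 113 mm from either end of the beam.


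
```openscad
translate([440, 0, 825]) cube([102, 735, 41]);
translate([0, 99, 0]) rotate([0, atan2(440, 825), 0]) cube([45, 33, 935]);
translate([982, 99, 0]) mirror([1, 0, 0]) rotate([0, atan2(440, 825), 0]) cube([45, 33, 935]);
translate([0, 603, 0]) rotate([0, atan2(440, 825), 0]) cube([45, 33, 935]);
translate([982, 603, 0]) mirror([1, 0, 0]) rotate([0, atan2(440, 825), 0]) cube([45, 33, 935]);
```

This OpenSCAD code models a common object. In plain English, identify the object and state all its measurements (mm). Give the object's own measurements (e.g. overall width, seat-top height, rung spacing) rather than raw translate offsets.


A sawhorse. A 102×735×41 mm beam (x, y, z) sits on two A-frame leg pairs. Each pair is two raked legs of 45×33 mm section (33 mm along y) splaying symmetrically in x. Each leg rises 825 mm vertically over 440 mm of horizontal reach and is 935 mm long along its own axis. Every leg's outer bottom edge rests on the floor and its outer top edge meets a bottom edge of the beam — the left legs (tilting toward +x) meet the beam's −x bottom edge, the right legs (their mirror images, tilting toward −x) meet its +x bottom edge — so the leg tops tuck under the beam, the beam's underside is 825 mm above the floor, and the feet are 982 mm apart outside-to-outside with the beam centred between them. The two leg pairs are set in 99 mm from either end of the beam.


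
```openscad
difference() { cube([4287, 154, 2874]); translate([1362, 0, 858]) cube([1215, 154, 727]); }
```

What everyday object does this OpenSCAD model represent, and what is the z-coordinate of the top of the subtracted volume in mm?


A wall with a window opening. The window head height is 1585 mm.

A wall with a rectangular opening subtracted — a window. Sill at z = 858, opening 727 mm tall, so the head is at 858 + 727 = 1585 mm.


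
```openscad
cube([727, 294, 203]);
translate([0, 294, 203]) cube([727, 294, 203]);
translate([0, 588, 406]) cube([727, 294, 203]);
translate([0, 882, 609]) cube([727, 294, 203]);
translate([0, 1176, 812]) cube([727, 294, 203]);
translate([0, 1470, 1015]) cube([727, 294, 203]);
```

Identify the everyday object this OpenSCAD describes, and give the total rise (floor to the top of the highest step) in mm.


A staircase. The total rise is 1218 mm.

6 identical blocks, each offset up and back from the previous — a staircase. Each step is 203 mm tall and there are 6 of them, so the total rise is 6 × 203 = 1218 mm.


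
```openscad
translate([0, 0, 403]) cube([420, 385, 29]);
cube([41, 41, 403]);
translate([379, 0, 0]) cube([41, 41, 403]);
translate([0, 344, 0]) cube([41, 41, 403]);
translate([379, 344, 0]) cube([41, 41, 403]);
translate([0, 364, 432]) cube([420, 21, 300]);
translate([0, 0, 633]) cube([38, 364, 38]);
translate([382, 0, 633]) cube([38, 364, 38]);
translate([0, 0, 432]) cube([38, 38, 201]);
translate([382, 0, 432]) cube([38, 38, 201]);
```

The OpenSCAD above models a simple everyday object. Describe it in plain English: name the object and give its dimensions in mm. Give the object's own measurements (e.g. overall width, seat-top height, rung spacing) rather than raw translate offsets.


A chair. The seat is a 420×385×29 mm slab with its top at z = 432 mm, on four 41×41 mm corner legs (flush with the seat edges, standing on z = 0). A flat backrest 21 mm thick, 300 mm tall, spans the full seat width and rises from the seat top along its +y edge, rear face flush with the rear of the seat. Two armrests of 38×38 mm section run along each side from the seat's front edge to the front of the backrest, top faces 239 mm above the seat top and outer faces flush with the seat's x-edges; a 38×38 mm post under the front of each armrest stands on the seat at the front corner.


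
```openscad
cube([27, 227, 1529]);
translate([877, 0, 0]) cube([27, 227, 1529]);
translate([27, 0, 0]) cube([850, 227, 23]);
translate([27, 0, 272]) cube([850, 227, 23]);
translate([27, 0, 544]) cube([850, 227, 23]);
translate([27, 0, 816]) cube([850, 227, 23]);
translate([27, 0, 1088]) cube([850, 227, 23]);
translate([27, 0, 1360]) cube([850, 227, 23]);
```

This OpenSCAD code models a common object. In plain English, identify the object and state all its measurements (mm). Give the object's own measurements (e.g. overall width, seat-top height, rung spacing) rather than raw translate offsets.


An open bookshelf. Two side panels, each 27 mm thick, 227 mm deep and 1529 mm tall, stand 904 mm apart (outside-to-outside). Between them sit 6 shelves, each 23 mm thick and 227 mm deep, spanning the full gap between the sides. The bottom shelf rests on the floor (its underside at z = 0) and the clear gap between one shelf's top and the next shelf's underside is 249 mm.


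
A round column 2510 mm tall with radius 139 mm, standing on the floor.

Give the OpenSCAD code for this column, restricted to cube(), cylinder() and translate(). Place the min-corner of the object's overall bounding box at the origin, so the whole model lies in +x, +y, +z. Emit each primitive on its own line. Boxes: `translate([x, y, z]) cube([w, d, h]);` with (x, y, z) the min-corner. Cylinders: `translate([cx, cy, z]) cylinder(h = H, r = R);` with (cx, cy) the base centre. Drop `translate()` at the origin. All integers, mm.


translate([139, 139, 0]) cylinder(h = 2510, r = 139);


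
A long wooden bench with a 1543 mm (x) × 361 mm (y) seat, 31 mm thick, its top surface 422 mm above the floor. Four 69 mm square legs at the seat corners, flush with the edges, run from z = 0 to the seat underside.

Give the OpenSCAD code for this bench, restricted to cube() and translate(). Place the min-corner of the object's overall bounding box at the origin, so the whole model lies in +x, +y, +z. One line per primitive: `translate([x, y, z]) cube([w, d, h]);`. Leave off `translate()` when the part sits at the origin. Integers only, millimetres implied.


translate([0, 0, 391]) cube([1543, 361, 31]);
cube([69, 69, 391]);
translate([0, 292, 0]) cube([69, 69, 391]);
translate([1474, 0, 0]) cube([69, 69, 391]);
translate([1474, 292, 0]) cube([69, 69, 391]);


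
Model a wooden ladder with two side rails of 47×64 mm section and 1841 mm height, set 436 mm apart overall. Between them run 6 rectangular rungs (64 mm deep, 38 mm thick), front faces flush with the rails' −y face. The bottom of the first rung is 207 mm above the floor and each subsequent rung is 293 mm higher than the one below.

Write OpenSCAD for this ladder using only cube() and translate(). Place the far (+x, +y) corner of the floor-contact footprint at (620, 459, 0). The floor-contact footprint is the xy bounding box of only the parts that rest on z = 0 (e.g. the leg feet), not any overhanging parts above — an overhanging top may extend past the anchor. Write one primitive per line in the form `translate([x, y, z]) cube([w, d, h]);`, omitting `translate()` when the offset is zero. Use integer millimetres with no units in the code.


translate([184, 395, 0]) cube([47, 64, 1841]);
translate([573, 395, 0]) cube([47, 64, 1841]);
translate([231, 395, 207]) cube([342, 64, 38]);
translate([231, 395, 500]) cube([342, 64, 38]);
translate([231, 395, 793]) cube([342, 64, 38]);
translate([231, 395, 1086]) cube([342, 64, 38]);
translate([231, 395, 1379]) cube([342, 64, 38]);
translate([231, 395, 1672]) cube([342, 64, 38]);


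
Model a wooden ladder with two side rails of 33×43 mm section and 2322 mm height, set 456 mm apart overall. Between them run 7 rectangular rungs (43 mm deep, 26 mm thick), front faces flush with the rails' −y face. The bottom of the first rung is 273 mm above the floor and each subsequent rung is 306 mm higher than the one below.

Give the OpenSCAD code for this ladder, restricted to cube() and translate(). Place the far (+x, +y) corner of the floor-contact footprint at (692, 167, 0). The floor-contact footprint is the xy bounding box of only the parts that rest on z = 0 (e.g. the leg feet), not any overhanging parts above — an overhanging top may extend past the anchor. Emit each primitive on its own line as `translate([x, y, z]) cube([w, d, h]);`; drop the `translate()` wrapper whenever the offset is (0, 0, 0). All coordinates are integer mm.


// rung span = 456 - 2*33 = 390
// rung[k] z = 273 + k*306
translate([236, 124, 0]) cube([33, 43, 2322]);
translate([659, 124, 0]) cube([33, 43, 2322]);
translate([269, 124, 273]) cube([390, 43, 26]);
translate([269, 124, 579]) cube([390, 43, 26]);
translate([269, 124, 885]) cube([390, 43, 26]);
translate([269, 124, 1191]) cube([390, 43, 26]);
translate([269, 124, 1497]) cube([390, 43, 26]);
translate([269, 124, 1803]) cube([390, 43, 26]);
translate([269, 124, 2109]) cube([390, 43, 26]);


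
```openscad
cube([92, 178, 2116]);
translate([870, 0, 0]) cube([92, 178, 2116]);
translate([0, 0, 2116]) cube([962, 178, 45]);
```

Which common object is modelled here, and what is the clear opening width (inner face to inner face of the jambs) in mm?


A door frame. The clear opening width is 778 mm.

Two 2116 mm tall posts with a header on top — a door frame. The left jamb is 92 mm wide at x = 0; the right jamb starts at x = 870. The clear opening is 870 − 92 = 778 mm.


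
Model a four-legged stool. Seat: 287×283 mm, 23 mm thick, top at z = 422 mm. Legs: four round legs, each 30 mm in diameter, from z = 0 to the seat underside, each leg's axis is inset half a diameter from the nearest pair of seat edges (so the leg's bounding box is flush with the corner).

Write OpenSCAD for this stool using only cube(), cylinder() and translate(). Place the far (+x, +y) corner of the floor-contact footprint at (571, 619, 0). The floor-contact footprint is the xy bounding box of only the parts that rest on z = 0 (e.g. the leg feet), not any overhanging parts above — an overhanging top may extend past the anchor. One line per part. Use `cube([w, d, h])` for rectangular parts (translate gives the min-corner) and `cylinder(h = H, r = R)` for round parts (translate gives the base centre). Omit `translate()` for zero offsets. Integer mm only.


translate([284, 336, 399]) cube([287, 283, 23]);
translate([299, 351, 0]) cylinder(h = 399, r = 15);
translate([556, 351, 0]) cylinder(h = 399, r = 15);
translate([299, 604, 0]) cylinder(h = 399, r = 15);
translate([556, 604, 0]) cylinder(h = 399, r = 15);


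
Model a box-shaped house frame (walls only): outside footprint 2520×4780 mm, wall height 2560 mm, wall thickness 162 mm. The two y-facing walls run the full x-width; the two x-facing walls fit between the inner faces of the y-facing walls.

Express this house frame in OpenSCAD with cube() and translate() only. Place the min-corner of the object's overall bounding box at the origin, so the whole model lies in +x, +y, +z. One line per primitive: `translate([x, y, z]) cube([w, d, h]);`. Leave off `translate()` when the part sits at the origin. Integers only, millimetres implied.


cube([2520, 162, 2560]);
translate([0, 4618, 0]) cube([2520, 162, 2560]);
translate([0, 162, 0]) cube([162, 4456, 2560]);
translate([2358, 162, 0]) cube([162, 4456, 2560]);


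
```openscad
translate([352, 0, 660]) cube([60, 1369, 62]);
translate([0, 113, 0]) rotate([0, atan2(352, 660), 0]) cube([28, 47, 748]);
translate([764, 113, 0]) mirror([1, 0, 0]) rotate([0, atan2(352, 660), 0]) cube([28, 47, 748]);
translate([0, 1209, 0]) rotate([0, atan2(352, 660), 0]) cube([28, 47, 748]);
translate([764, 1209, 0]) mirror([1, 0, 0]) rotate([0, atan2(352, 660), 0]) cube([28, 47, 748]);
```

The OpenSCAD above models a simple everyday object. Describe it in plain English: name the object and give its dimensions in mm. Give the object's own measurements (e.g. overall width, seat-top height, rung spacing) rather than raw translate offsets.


A sawhorse. A 60×1369×62 mm beam (x, y, z) sits on two A-frame leg pairs. Each pair is two raked legs of 28×47 mm section (47 mm along y) splaying symmetrically in x. Each leg rises 660 mm vertically over 352 mm of horizontal reach and is 748 mm long along its own axis. Every leg's outer bottom edge rests on the floor and its outer top edge meets a bottom edge of the beam — the left legs (tilting toward +x) meet the beam's −x bottom edge, the right legs (their mirror images, tilting toward −x) meet its +x bottom edge — so the leg tops tuck under the beam, the beam's underside is 660 mm above the floor, and the feet are 764 mm apart outside-to-outside with the beam centred between them. The two leg pairs are set in 113 mm from either end of the beam.


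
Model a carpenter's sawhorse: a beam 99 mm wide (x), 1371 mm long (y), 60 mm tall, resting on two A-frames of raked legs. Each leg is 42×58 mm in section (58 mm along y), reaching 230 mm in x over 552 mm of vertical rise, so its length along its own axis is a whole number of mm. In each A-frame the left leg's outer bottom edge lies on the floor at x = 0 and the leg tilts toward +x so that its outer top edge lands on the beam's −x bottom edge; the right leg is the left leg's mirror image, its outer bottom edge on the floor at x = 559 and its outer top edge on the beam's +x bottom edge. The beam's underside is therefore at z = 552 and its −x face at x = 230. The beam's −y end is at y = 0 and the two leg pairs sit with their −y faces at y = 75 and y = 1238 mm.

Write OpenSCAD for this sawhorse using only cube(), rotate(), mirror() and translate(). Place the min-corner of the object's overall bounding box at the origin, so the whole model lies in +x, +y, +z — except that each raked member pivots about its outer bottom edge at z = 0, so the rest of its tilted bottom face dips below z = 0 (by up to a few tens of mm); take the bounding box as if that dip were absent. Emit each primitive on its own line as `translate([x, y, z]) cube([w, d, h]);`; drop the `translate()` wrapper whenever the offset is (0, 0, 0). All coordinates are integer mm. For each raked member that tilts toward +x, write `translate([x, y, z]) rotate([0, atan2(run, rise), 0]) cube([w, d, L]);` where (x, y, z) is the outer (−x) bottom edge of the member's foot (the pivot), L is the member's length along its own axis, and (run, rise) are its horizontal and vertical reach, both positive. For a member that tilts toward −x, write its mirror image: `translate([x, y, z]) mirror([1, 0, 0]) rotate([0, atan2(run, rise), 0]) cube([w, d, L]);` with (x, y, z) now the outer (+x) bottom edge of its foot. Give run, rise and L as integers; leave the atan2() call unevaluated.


translate([230, 0, 552]) cube([99, 1371, 60]);
translate([0, 75, 0]) rotate([0, atan2(230, 552), 0]) cube([42, 58, 598]);
translate([559, 75, 0]) mirror([1, 0, 0]) rotate([0, atan2(230, 552), 0]) cube([42, 58, 598]);
translate([0, 1238, 0]) rotate([0, atan2(230, 552), 0]) cube([42, 58, 598]);
translate([559, 1238, 0]) mirror([1, 0, 0]) rotate([0, atan2(230, 552), 0]) cube([42, 58, 598]);


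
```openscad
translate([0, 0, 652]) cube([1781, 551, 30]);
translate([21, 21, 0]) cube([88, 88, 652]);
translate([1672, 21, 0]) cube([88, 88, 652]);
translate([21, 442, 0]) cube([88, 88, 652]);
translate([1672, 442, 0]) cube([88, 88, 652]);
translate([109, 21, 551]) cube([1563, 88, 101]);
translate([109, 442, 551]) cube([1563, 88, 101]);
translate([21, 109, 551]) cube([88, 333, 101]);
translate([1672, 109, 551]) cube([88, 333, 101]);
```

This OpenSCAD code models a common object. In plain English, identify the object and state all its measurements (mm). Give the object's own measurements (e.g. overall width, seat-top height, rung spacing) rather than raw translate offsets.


A rectangular dining table. The top is 1781×551×30 mm with its upper surface at z = 682 mm. It stands on four 88×88 mm square legs, each inset 21 mm from the nearest pair of top edges, running from the floor to the underside of the top. Four apron rails, 88 mm thick and 101 mm tall, run between adjacent legs with their top edges flush with the underside of the top and their outer faces flush with the legs' outer faces.


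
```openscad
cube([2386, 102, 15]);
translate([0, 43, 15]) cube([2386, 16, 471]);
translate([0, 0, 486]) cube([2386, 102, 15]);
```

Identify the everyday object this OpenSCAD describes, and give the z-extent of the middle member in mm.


An I-beam. The web height is 471 mm.

Two wide flanges with a thin centred web — an I-beam. Overall 501 mm minus two 15 mm flanges gives a web of 501 − 2·15 = 471 mm.


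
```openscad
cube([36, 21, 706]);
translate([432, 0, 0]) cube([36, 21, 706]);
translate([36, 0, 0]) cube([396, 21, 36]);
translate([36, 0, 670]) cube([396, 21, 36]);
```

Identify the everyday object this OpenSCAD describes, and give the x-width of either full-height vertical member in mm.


A picture frame. The border width is 36 mm.

Four thin pieces enclosing a rectangular opening — a picture frame. The two full-height stiles are 706 mm tall; the top rail sits at z = 670 and is 36 mm tall, so the border above the opening is 706 − 670 = 36 mm, matching the stile x-width.


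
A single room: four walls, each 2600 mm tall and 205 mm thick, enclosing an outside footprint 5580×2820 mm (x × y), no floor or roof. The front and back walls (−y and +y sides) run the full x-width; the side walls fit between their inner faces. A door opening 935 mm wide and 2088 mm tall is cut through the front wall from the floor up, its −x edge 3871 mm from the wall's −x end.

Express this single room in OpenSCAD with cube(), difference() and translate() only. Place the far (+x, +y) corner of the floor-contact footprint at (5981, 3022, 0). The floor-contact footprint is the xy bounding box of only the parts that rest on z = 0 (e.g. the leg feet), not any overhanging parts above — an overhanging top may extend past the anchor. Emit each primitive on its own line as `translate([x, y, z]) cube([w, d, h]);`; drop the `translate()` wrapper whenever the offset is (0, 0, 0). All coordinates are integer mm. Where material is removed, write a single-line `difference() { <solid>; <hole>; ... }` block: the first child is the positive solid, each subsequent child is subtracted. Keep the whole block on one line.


difference() { translate([401, 202, 0]) cube([5580, 205, 2600]); translate([4272, 202, 0]) cube([935, 205, 2088]); }
translate([401, 2817, 0]) cube([5580, 205, 2600]);
translate([401, 407, 0]) cube([205, 2410, 2600]);
translate([5776, 407, 0]) cube([205, 2410, 2600]);


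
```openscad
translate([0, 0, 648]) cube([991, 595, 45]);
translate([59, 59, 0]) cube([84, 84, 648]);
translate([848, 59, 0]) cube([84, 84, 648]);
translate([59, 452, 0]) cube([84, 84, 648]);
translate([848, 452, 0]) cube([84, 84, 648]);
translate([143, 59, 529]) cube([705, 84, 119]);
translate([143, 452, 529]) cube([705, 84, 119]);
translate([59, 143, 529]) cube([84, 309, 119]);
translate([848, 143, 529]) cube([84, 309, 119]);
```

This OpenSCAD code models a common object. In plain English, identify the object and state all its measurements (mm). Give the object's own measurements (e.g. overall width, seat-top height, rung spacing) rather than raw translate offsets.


A table: top 991 mm (x) × 595 mm (y), 45 mm thick, upper face at z = 693 mm, on four 84×84 mm square legs, each inset 59 mm from the nearest pair of top edges from z = 0 to the bottom of the top. Four apron rails, 84 mm thick and 119 mm tall, run between adjacent legs with their top edges flush with the underside of the top and their outer faces flush with the legs' outer faces.


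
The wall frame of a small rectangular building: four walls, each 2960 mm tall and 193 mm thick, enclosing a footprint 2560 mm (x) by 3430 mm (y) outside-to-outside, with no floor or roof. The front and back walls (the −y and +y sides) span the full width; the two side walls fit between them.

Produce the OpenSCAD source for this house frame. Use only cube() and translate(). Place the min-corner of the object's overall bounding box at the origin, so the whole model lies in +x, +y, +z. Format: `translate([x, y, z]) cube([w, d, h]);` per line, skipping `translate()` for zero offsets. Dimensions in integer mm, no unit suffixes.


cube([2560, 193, 2960]);
translate([0, 3237, 0]) cube([2560, 193, 2960]);
translate([0, 193, 0]) cube([193, 3044, 2960]);
translate([2367, 193, 0]) cube([193, 3044, 2960]);


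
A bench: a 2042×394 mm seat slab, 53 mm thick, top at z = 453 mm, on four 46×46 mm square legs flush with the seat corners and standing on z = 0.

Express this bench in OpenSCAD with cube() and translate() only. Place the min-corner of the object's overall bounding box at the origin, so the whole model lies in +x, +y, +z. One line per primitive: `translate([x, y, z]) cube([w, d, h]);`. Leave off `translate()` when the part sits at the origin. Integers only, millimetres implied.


translate([0, 0, 400]) cube([2042, 394, 53]);
cube([46, 46, 400]);
translate([0, 348, 0]) cube([46, 46, 400]);
translate([1996, 0, 0]) cube([46, 46, 400]);
translate([1996, 348, 0]) cube([46, 46, 400]);


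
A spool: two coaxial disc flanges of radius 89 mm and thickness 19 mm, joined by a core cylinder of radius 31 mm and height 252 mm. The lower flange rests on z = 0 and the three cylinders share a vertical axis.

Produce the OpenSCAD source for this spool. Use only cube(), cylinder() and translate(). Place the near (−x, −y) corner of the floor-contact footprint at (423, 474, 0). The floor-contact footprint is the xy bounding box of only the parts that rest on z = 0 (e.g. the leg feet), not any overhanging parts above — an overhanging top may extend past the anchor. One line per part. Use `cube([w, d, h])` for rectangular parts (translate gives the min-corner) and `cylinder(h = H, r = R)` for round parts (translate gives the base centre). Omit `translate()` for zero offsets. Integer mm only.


translate([512, 563, 0]) cylinder(h = 19, r = 89);
translate([512, 563, 19]) cylinder(h = 252, r = 31);
translate([512, 563, 271]) cylinder(h = 19, r = 89);
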